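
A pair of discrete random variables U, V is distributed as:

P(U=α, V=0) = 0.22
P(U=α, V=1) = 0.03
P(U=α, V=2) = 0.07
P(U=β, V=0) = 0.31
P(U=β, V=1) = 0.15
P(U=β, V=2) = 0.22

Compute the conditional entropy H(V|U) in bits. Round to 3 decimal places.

1.411 bits

Marginals: p(U) = (0.3200, 0.6800), p(V) = (0.5300, 0.1800, 0.2900).
H(V|U) = Σ p(U) · H(V|U=·).
  U=α: p=0.3200, H(V|U=α) = 1.1714
  U=β: p=0.6800, H(V|U=β) = 1.5244
Weighted sum = 1.411 bits.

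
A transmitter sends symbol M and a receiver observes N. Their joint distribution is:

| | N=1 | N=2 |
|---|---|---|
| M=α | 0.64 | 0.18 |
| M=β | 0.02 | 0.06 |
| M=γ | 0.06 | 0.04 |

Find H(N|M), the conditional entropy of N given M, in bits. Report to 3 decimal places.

Chain rule: H(N|M) = H(M,N) − H(M).
Marginals: p(M) = (0.8200, 0.0800, 0.1000), p(N) = (0.7200, 0.2800).
H(M,N) = 1.6431 bits; H(M) = 0.8585 bits.
H(N|M) = 1.6431 − 0.8585 = 0.785 bits.

0.785 bits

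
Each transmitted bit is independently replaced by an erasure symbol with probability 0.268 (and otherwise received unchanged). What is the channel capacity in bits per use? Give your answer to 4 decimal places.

Binary erasure channel: capacity C = 1 − ε.
C = 1 − 0.268 = 0.7320 bits per channel use.

0.7320 bits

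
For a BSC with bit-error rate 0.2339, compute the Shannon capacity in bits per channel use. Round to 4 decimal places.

0.2153 bits

Binary symmetric channel: C = 1 − h₂(ε) where h₂ is the binary entropy function.
h₂(0.2339) = −0.2339·log₂0.2339 − 0.7661·log₂0.7661 = 0.7847.
C = 1 − 0.7847 = 0.2153 bits per channel use.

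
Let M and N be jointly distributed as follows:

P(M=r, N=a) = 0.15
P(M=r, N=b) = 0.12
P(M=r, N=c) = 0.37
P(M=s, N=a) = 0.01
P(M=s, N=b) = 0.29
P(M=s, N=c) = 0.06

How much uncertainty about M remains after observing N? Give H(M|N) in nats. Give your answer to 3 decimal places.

0.459 nats

Marginals: p(M) = (0.6400, 0.3600), p(N) = (0.1600, 0.4100, 0.4300).
H(M|N) = Σ p(N) · H(M|N=·).
  N=a: p=0.1600, H(M|N=a) = 0.2338
  N=b: p=0.4100, H(M|N=b) = 0.6045
  N=c: p=0.4300, H(M|N=c) = 0.4041
Weighted sum = 0.459 nats.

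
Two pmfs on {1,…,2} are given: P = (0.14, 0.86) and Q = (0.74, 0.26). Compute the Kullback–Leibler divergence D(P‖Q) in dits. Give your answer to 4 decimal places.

0.3456 dits

D(P‖Q) = Σ p·log₁₀(p/q).
  0.14·log₁₀(0.14/0.74) = -0.10123
  0.86·log₁₀(0.86/0.26) = 0.44679
D(P‖Q) = 0.3456 dits.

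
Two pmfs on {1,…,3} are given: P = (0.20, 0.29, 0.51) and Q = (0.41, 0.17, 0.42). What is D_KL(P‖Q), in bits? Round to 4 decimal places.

D(P‖Q) = Σ p·log₂(p/q).
  0.20·log₂(0.20/0.41) = -0.20712
  0.29·log₂(0.29/0.17) = 0.22345
  0.51·log₂(0.51/0.42) = 0.14286
D(P‖Q) = 0.1592 bits.

0.1592 bits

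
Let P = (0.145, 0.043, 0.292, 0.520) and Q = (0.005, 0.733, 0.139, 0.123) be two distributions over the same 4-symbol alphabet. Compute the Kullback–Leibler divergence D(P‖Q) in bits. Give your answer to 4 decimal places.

D(P‖Q) = Σ p·log₂(p/q).
  0.145·log₂(0.145/0.005) = 0.70441
  0.043·log₂(0.043/0.733) = -0.17593
  0.292·log₂(0.292/0.139) = 0.31270
  0.520·log₂(0.520/0.123) = 1.08152
D(P‖Q) = 1.9227 bits.

1.9227 bits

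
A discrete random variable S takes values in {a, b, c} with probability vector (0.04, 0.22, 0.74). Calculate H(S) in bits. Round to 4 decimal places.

H(S) = −Σ p·log₂ p.
  −(0.04)·log₂(0.04) = 0.18575
  −(0.22)·log₂(0.22) = 0.48057
  −(0.74)·log₂(0.74) = 0.32146
Sum: 0.18575 + 0.48057 + 0.32146 = 0.9878 bits.

0.9878 bits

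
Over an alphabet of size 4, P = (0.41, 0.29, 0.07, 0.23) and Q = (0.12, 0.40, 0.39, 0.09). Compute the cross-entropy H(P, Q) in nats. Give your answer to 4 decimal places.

H(P,Q) = −Σ p·ln q.
  −0.41·ln(0.12) = 0.86931
  −0.29·ln(0.40) = 0.26572
  −0.07·ln(0.39) = 0.06591
  −0.23·ln(0.09) = 0.55383
H(P,Q) = 1.7548 nats.

1.7548 nats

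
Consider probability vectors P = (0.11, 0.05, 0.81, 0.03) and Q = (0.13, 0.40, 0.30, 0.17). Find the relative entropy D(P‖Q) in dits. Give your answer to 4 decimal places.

D(P‖Q) = Σ p·log₁₀(p/q).
  0.11·log₁₀(0.11/0.13) = -0.00798
  0.05·log₁₀(0.05/0.40) = -0.04515
  0.81·log₁₀(0.81/0.30) = 0.34940
  0.03·log₁₀(0.03/0.17) = -0.02260
D(P‖Q) = 0.2737 dits.

0.2737 dits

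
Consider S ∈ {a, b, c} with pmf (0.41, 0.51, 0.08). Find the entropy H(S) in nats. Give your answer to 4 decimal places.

H(S) = −Σ p·ln p.
  −(0.41)·ln(0.41) = 0.36556
  −(0.51)·ln(0.51) = 0.34341
  −(0.08)·ln(0.08) = 0.20206
Sum: 0.36556 + 0.34341 + 0.20206 = 0.9110 nats.

0.9110 nats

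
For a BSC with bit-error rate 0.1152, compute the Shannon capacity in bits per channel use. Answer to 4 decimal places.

Binary symmetric channel: C = 1 − h₂(ε) where h₂ is the binary entropy function.
h₂(0.1152) = −0.1152·log₂0.1152 − 0.8848·log₂0.8848 = 0.5154.
C = 1 − 0.5154 = 0.4846 bits per channel use.

0.4846 bits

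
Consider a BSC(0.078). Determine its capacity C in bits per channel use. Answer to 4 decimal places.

Binary symmetric channel: C = 1 − h₂(ε) where h₂ is the binary entropy function.
h₂(0.078) = −0.078·log₂0.078 − 0.922·log₂0.922 = 0.3951.
C = 1 − 0.3951 = 0.6049 bits per channel use.

0.6049 bits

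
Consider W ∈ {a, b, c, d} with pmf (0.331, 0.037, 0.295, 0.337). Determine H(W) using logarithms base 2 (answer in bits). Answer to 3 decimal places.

H(W) = −Σ p·log₂ p.
  −(0.331)·log₂(0.331) = 0.5280
  −(0.037)·log₂(0.037) = 0.1760
  −(0.295)·log₂(0.295) = 0.5196
  −(0.337)·log₂(0.337) = 0.5288
Sum: 0.5280 + 0.1760 + 0.5196 + 0.5288 = 1.752 bits.

1.752 bits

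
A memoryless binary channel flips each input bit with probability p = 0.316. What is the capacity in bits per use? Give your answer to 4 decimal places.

Binary symmetric channel: C = 1 − h₂(ε) where h₂ is the binary entropy function.
h₂(0.316) = −0.316·log₂0.316 − 0.684·log₂0.684 = 0.9000.
C = 1 − 0.9000 = 0.1000 bits per channel use.

0.1000 bits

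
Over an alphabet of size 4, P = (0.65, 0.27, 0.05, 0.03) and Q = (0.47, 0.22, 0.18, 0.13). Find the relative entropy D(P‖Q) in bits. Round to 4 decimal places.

0.2280 bits

D(P‖Q) = Σ p·log₂(p/q).
  0.65·log₂(0.65/0.47) = 0.30406
  0.27·log₂(0.27/0.22) = 0.07977
  0.05·log₂(0.05/0.18) = -0.09240
  0.03·log₂(0.03/0.13) = -0.06346
D(P‖Q) = 0.2280 bits.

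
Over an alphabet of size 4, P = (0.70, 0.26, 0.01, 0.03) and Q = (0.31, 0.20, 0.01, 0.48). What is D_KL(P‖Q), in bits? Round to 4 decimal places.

0.8010 bits

D(P‖Q) = Σ p·log₂(p/q).
  0.70·log₂(0.70/0.31) = 0.82256
  0.26·log₂(0.26/0.20) = 0.09841
  0.01·log₂(0.01/0.01) = 0.00000
  0.03·log₂(0.03/0.48) = -0.12000
D(P‖Q) = 0.8010 bits.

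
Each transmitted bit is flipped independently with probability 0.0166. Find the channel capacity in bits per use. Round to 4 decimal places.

0.8781 bits

Binary symmetric channel: C = 1 − h₂(ε) where h₂ is the binary entropy function.
h₂(0.0166) = −0.0166·log₂0.0166 − 0.9834·log₂0.9834 = 0.1219.
C = 1 − 0.1219 = 0.8781 bits per channel use.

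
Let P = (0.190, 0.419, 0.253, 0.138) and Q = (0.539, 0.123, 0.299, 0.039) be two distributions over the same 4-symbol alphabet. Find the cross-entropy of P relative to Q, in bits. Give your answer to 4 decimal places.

H(P,Q) = −Σ p·log₂ q.
  −0.190·log₂(0.539) = 0.16941
  −0.419·log₂(0.123) = 1.26675
  −0.253·log₂(0.299) = 0.44067
  −0.138·log₂(0.039) = 0.64589
H(P,Q) = 2.5227 bits.

2.5227 bits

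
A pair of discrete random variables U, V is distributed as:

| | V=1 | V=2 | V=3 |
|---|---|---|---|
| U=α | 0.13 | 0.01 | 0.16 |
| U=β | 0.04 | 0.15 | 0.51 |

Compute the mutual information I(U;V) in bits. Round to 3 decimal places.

0.162 bits

Marginals: p(U) = (0.3000, 0.7000), p(V) = (0.1700, 0.1600, 0.6700).
I(U;V) = H(U) + H(V) − H(U,V).
H(U) = 0.8813, H(V) = 1.2447, H(U,V) = 1.9638.
I(U;V) = 0.8813 + 1.2447 − 1.9638 = 0.162 bits.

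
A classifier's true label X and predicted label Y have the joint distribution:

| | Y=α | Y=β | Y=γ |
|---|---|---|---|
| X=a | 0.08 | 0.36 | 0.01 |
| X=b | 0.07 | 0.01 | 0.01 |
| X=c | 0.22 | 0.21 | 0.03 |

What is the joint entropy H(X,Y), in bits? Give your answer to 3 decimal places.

2.395 bits

H(X,Y) = −Σ p(x,y)·log₂ p(x,y) over all 9 cells.
  cell (a,α): −0.08·log₂0.08 = 0.2915
  cell (a,β): −0.36·log₂0.36 = 0.5306
  cell (a,γ): −0.01·log₂0.01 = 0.0664
  cell (b,α): −0.07·log₂0.07 = 0.2686
  cell (b,β): −0.01·log₂0.01 = 0.0664
  cell (b,γ): −0.01·log₂0.01 = 0.0664
  cell (c,α): −0.22·log₂0.22 = 0.4806
  cell (c,β): −0.21·log₂0.21 = 0.4728
  cell (c,γ): −0.03·log₂0.03 = 0.1518
Sum = 2.395 bits.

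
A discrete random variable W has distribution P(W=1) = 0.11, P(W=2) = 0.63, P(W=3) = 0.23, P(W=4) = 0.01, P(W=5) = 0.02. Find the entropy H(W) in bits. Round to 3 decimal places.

H(W) = −Σ p·log₂ p.
  −(0.11)·log₂(0.11) = 0.3503
  −(0.63)·log₂(0.63) = 0.4199
  −(0.23)·log₂(0.23) = 0.4877
  −(0.01)·log₂(0.01) = 0.0664
  −(0.02)·log₂(0.02) = 0.1129
Sum: 0.3503 + 0.4199 + 0.4877 + 0.0664 + 0.1129 = 1.437 bits.

1.437 bits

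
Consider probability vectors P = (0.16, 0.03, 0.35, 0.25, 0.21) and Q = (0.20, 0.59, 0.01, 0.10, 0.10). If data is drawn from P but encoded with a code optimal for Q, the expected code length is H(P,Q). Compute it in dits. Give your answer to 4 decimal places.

1.2787 dits

H(P,Q) = −Σ p·log₁₀ q.
  −0.16·log₁₀(0.20) = 0.11184
  −0.03·log₁₀(0.59) = 0.00687
  −0.35·log₁₀(0.01) = 0.70000
  −0.25·log₁₀(0.10) = 0.25000
  −0.21·log₁₀(0.10) = 0.21000
H(P,Q) = 1.2787 dits.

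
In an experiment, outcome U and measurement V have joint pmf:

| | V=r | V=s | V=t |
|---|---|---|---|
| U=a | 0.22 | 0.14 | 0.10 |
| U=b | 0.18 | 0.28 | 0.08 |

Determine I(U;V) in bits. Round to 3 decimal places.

0.034 bits

Marginals: p(U) = (0.4600, 0.5400), p(V) = (0.4000, 0.4200, 0.1800).
I(U;V) = H(U) + H(V) − H(U,V).
H(U) = 0.9954, H(V) = 1.4997, H(U,V) = 2.4609.
I(U;V) = 0.9954 + 1.4997 − 2.4609 = 0.034 bits.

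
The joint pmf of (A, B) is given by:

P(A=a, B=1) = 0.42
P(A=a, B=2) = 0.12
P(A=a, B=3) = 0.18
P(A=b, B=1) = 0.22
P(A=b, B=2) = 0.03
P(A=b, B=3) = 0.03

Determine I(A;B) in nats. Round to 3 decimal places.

Marginals: p(A) = (0.7200, 0.2800), p(B) = (0.6400, 0.1500, 0.2100).
I(A;B) = Σ p(x,y)·ln[p(x,y)/(p(x)p(y))].
  (a,1): 0.42·ln(0.9115) = -0.0389
  (a,2): 0.12·ln(1.1111) = 0.0126
  (a,3): 0.18·ln(1.1905) = 0.0314
  (b,1): 0.22·ln(1.2277) = 0.0451
  (b,2): 0.03·ln(0.7143) = -0.0101
  (b,3): 0.03·ln(0.5102) = -0.0202
Sum = 0.020 nats.

0.020 nats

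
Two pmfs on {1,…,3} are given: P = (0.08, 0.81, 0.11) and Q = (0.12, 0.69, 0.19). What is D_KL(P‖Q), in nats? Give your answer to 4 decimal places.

D(P‖Q) = Σ p·ln(p/q).
  0.08·ln(0.08/0.12) = -0.03244
  0.81·ln(0.81/0.69) = 0.12988
  0.11·ln(0.11/0.19) = -0.06012
D(P‖Q) = 0.0373 nats.

0.0373 nats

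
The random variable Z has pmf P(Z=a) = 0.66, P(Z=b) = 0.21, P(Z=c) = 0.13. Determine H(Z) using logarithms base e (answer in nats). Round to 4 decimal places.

0.8672 nats

H(Z) = −Σ p·ln p.
  −(0.66)·ln(0.66) = 0.27424
  −(0.21)·ln(0.21) = 0.32774
  −(0.13)·ln(0.13) = 0.26523
Sum: 0.27424 + 0.32774 + 0.26523 = 0.8672 nats.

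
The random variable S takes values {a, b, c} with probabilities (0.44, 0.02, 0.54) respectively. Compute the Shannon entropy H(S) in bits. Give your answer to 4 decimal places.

H(S) = −Σ p·log₂ p.
  −(0.44)·log₂(0.44) = 0.52115
  −(0.02)·log₂(0.02) = 0.11288
  −(0.54)·log₂(0.54) = 0.48004
Sum: 0.52115 + 0.11288 + 0.48004 = 1.1141 bits.

1.1141 bits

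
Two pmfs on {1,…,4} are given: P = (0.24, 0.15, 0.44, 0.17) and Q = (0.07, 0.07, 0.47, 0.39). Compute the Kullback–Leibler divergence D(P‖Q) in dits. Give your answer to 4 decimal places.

0.1042 dits

D(P‖Q) = Σ p·log₁₀(p/q).
  0.24·log₁₀(0.24/0.07) = 0.12843
  0.15·log₁₀(0.15/0.07) = 0.04965
  0.44·log₁₀(0.44/0.47) = -0.01260
  0.17·log₁₀(0.17/0.39) = -0.06130
D(P‖Q) = 0.1042 dits.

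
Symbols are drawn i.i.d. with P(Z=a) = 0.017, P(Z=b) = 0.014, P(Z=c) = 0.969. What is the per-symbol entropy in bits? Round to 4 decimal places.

H(Z) = −Σ p·log₂ p.
  −(0.017)·log₂(0.017) = 0.09993
  −(0.014)·log₂(0.014) = 0.08622
  −(0.969)·log₂(0.969) = 0.04402
Sum: 0.09993 + 0.08622 + 0.04402 = 0.2302 bits.

0.2302 bits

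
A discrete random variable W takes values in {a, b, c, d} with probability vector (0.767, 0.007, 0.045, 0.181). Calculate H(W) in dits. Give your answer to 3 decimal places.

0.298 dits

H(W) = −Σ p·log₁₀ p.
  −(0.767)·log₁₀(0.767) = 0.0884
  −(0.007)·log₁₀(0.007) = 0.0151
  −(0.045)·log₁₀(0.045) = 0.0606
  −(0.181)·log₁₀(0.181) = 0.1344
Sum: 0.0884 + 0.0151 + 0.0606 + 0.1344 = 0.298 dits.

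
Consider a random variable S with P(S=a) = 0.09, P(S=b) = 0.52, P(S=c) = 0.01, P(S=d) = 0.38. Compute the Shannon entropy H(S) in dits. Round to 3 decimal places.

0.421 dits

H(S) = −Σ p·log₁₀ p.
  −(0.09)·log₁₀(0.09) = 0.0941
  −(0.52)·log₁₀(0.52) = 0.1477
  −(0.01)·log₁₀(0.01) = 0.0200
  −(0.38)·log₁₀(0.38) = 0.1597
Sum: 0.0941 + 0.1477 + 0.0200 + 0.1597 = 0.421 dits.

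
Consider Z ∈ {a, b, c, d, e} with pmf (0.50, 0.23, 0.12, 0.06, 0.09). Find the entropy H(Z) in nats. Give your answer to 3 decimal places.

1.325 nats

H(Z) = −Σ p·ln p.
  −(0.50)·ln(0.50) = 0.3466
  −(0.23)·ln(0.23) = 0.3380
  −(0.12)·ln(0.12) = 0.2544
  −(0.06)·ln(0.06) = 0.1688
  −(0.09)·ln(0.09) = 0.2167
Sum: 0.3466 + 0.3380 + 0.2544 + 0.1688 + 0.2167 = 1.325 nats.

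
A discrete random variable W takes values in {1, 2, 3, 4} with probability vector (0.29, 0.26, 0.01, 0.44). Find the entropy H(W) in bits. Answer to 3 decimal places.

1.611 bits

H(W) = −Σ p·log₂ p.
  −(0.29)·log₂(0.29) = 0.5179
  −(0.26)·log₂(0.26) = 0.5053
  −(0.01)·log₂(0.01) = 0.0664
  −(0.44)·log₂(0.44) = 0.5211
Sum: 0.5179 + 0.5053 + 0.0664 + 0.5211 = 1.611 bits.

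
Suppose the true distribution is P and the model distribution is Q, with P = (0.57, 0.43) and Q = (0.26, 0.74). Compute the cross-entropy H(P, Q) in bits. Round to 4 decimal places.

1.2945 bits

H(P,Q) = −Σ p·log₂ q.
  −0.57·log₂(0.26) = 1.10775
  −0.43·log₂(0.74) = 0.18679
H(P,Q) = 1.2945 bits.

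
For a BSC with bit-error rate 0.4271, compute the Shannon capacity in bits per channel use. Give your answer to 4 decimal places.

Binary symmetric channel: C = 1 − h₂(ε) where h₂ is the binary entropy function.
h₂(0.4271) = −0.4271·log₂0.4271 − 0.5729·log₂0.5729 = 0.9846.
C = 1 − 0.9846 = 0.0154 bits per channel use.

0.0154 bits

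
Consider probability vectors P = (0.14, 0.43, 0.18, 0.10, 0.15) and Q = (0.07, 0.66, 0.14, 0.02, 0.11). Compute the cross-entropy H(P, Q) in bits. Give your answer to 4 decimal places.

H(P,Q) = −Σ p·log₂ q.
  −0.14·log₂(0.07) = 0.53711
  −0.43·log₂(0.66) = 0.25777
  −0.18·log₂(0.14) = 0.51057
  −0.10·log₂(0.02) = 0.56439
  −0.15·log₂(0.11) = 0.47766
H(P,Q) = 2.3475 bits.

2.3475 bits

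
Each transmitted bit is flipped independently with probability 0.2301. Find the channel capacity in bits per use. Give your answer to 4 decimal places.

Binary symmetric channel: C = 1 − h₂(ε) where h₂ is the binary entropy function.
h₂(0.2301) = −0.2301·log₂0.2301 − 0.7699·log₂0.7699 = 0.7782.
C = 1 − 0.7782 = 0.2218 bits per channel use.

0.2218 bits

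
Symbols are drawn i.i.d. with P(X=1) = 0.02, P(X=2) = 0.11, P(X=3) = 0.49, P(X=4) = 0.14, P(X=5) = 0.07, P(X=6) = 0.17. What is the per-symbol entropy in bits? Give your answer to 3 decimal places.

2.068 bits

H(X) = −Σ p·log₂ p.
  −(0.02)·log₂(0.02) = 0.1129
  −(0.11)·log₂(0.11) = 0.3503
  −(0.49)·log₂(0.49) = 0.5043
  −(0.14)·log₂(0.14) = 0.3971
  −(0.07)·log₂(0.07) = 0.2686
  −(0.17)·log₂(0.17) = 0.4346
Sum: 0.1129 + 0.3503 + 0.5043 + 0.3971 + 0.2686 + 0.4346 = 2.068 bits.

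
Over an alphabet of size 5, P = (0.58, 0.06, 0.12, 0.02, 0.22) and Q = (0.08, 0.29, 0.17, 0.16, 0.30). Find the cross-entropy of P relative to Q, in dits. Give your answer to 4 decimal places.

0.8918 dits

H(P,Q) = −Σ p·log₁₀ q.
  −0.58·log₁₀(0.08) = 0.63621
  −0.06·log₁₀(0.29) = 0.03226
  −0.12·log₁₀(0.17) = 0.09235
  −0.02·log₁₀(0.16) = 0.01592
  −0.22·log₁₀(0.30) = 0.11503
H(P,Q) = 0.8918 dits.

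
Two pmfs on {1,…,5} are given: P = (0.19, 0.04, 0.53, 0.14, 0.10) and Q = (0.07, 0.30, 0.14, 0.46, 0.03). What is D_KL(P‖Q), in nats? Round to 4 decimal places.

D(P‖Q) = Σ p·ln(p/q).
  0.19·ln(0.19/0.07) = 0.18972
  0.04·ln(0.04/0.30) = -0.08060
  0.53·ln(0.53/0.14) = 0.70555
  0.14·ln(0.14/0.46) = -0.16654
  0.10·ln(0.10/0.03) = 0.12040
D(P‖Q) = 0.7685 nats.

0.7685 nats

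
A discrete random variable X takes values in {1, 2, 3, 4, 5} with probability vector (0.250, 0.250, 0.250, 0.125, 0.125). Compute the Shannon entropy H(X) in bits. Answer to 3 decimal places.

2.250 bits

H(X) = −Σ p·log₂ p.
  −(0.250)·log₂(0.250) = 0.5000
  −(0.250)·log₂(0.250) = 0.5000
  −(0.250)·log₂(0.250) = 0.5000
  −(0.125)·log₂(0.125) = 0.3750
  −(0.125)·log₂(0.125) = 0.3750
Sum: 0.5000 + 0.5000 + 0.5000 + 0.3750 + 0.3750 = 2.250 bits.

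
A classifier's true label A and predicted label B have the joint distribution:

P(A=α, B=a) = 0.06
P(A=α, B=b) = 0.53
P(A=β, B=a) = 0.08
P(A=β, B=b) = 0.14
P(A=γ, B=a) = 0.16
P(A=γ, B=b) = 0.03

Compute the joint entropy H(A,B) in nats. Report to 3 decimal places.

H(A,B) = −Σ p(x,y)·ln p(x,y) over all 6 cells.
  cell (α,a): −0.06·ln0.06 = 0.1688
  cell (α,b): −0.53·ln0.53 = 0.3365
  cell (β,a): −0.08·ln0.08 = 0.2021
  cell (β,b): −0.14·ln0.14 = 0.2753
  cell (γ,a): −0.16·ln0.16 = 0.2932
  cell (γ,b): −0.03·ln0.03 = 0.1052
Sum = 1.381 nats.

1.381 nats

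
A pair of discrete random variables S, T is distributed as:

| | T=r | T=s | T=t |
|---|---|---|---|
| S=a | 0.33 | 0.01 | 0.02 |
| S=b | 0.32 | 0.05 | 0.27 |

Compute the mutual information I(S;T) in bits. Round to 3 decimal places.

0.149 bits

Marginals: p(S) = (0.3600, 0.6400), p(T) = (0.6500, 0.0600, 0.2900).
I(S;T) = H(S) + H(T) − H(S,T).
H(S) = 0.9427, H(T) = 1.1654, H(S,T) = 1.9593.
I(S;T) = 0.9427 + 1.1654 − 1.9593 = 0.149 bits.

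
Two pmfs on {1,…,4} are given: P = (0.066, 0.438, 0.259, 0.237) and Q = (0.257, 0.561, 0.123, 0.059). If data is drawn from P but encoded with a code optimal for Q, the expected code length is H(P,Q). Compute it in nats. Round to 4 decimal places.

1.5564 nats

H(P,Q) = −Σ p·ln q.
  −0.066·ln(0.257) = 0.08967
  −0.438·ln(0.561) = 0.25318
  −0.259·ln(0.123) = 0.54275
  −0.237·ln(0.059) = 0.67076
H(P,Q) = 1.5564 nats.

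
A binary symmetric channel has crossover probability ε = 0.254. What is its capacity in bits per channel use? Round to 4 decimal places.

Binary symmetric channel: C = 1 − h₂(ε) where h₂ is the binary entropy function.
h₂(0.254) = −0.254·log₂0.254 − 0.746·log₂0.746 = 0.8176.
C = 1 − 0.8176 = 0.1824 bits per channel use.

0.1824 bits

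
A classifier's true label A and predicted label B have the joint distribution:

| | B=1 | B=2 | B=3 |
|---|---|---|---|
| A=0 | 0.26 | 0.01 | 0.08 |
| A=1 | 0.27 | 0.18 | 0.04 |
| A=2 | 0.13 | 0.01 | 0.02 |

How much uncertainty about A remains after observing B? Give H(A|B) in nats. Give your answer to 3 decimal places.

0.907 nats

Marginals: p(A) = (0.3500, 0.4900, 0.1600), p(B) = (0.6600, 0.2000, 0.1400).
H(A|B) = Σ p(B) · H(A|B=·).
  B=1: p=0.6600, H(A|B=1) = 1.0526
  B=2: p=0.2000, H(A|B=2) = 0.3944
  B=3: p=0.1400, H(A|B=3) = 0.9557
Weighted sum = 0.907 nats.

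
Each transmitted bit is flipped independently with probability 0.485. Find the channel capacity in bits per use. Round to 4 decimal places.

0.0006 bits

Binary symmetric channel: C = 1 − h₂(ε) where h₂ is the binary entropy function.
h₂(0.485) = −0.485·log₂0.485 − 0.515·log₂0.515 = 0.9994.
C = 1 − 0.9994 = 0.0006 bits per channel use.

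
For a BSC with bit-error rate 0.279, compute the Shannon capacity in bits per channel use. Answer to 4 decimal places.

Binary symmetric channel: C = 1 − h₂(ε) where h₂ is the binary entropy function.
h₂(0.279) = −0.279·log₂0.279 − 0.721·log₂0.721 = 0.8541.
C = 1 − 0.8541 = 0.1459 bits per channel use.

0.1459 bits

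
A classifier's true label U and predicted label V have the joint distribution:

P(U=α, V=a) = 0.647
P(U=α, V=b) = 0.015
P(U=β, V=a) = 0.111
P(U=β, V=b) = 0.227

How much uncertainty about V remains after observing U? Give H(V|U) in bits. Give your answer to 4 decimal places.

Chain rule: H(V|U) = H(U,V) − H(U).
Marginals: p(U) = (0.6620, 0.3380), p(V) = (0.7580, 0.2420).
H(U,V) = 1.3349 bits; H(U) = 0.9229 bits.
H(V|U) = 1.3349 − 0.9229 = 0.4120 bits.

0.4120 bits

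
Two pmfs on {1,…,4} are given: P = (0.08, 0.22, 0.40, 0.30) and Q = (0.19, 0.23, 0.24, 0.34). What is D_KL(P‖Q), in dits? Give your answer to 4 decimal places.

0.0381 dits

D(P‖Q) = Σ p·log₁₀(p/q).
  0.08·log₁₀(0.08/0.19) = -0.03005
  0.22·log₁₀(0.22/0.23) = -0.00425
  0.40·log₁₀(0.40/0.24) = 0.08874
  0.30·log₁₀(0.30/0.34) = -0.01631
D(P‖Q) = 0.0381 dits.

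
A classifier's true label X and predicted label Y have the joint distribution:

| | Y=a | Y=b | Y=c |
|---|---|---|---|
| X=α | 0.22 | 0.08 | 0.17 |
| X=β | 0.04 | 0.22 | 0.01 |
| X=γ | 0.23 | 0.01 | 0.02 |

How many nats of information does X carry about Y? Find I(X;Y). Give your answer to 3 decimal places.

0.286 nats

Marginals: p(X) = (0.4700, 0.2700, 0.2600), p(Y) = (0.4900, 0.3100, 0.2000).
I(X;Y) = Σ p(x,y)·ln[p(x,y)/(p(x)p(y))].
  (α,a): 0.22·ln(0.9553) = -0.0101
  (α,b): 0.08·ln(0.5491) = -0.0480
  (α,c): 0.17·ln(1.8085) = 0.1007
  (β,a): 0.04·ln(0.3023) = -0.0478
  (β,b): 0.22·ln(2.6284) = 0.2126
  (β,c): 0.01·ln(0.1852) = -0.0169
  (γ,a): 0.23·ln(1.8053) = 0.1359
  (γ,b): 0.01·ln(0.1241) = -0.0209
  (γ,c): 0.02·ln(0.3846) = -0.0191
Sum = 0.286 nats.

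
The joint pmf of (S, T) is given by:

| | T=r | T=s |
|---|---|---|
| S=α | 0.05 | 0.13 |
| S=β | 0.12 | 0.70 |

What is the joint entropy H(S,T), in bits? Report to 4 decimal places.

H(S,T) = −Σ p(x,y)·log₂ p(x,y) over all 4 cells.
  cell (α,r): −0.05·log₂0.05 = 0.21610
  cell (α,s): −0.13·log₂0.13 = 0.38264
  cell (β,r): −0.12·log₂0.12 = 0.36707
  cell (β,s): −0.70·log₂0.70 = 0.36020
Sum = 1.3260 bits.

1.3260 bits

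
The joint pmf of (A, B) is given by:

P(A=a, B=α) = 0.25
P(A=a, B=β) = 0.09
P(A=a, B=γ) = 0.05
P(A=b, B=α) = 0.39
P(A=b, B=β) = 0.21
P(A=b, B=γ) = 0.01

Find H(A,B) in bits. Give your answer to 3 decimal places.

2.098 bits

H(A,B) = −Σ p(x,y)·log₂ p(x,y) over all 6 cells.
  cell (a,α): −0.25·log₂0.25 = 0.5000
  cell (a,β): −0.09·log₂0.09 = 0.3127
  cell (a,γ): −0.05·log₂0.05 = 0.2161
  cell (b,α): −0.39·log₂0.39 = 0.5298
  cell (b,β): −0.21·log₂0.21 = 0.4728
  cell (b,γ): −0.01·log₂0.01 = 0.0664
Sum = 2.098 bits.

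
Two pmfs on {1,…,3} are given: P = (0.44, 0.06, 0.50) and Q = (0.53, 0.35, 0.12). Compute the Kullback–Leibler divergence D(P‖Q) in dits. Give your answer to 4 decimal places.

D(P‖Q) = Σ p·log₁₀(p/q).
  0.44·log₁₀(0.44/0.53) = -0.03556
  0.06·log₁₀(0.06/0.35) = -0.04596
  0.50·log₁₀(0.50/0.12) = 0.30989
D(P‖Q) = 0.2284 dits.

0.2284 dits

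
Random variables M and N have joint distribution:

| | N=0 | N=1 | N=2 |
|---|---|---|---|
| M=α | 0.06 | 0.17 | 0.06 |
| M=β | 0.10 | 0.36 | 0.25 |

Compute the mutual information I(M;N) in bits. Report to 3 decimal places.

Marginals: p(M) = (0.2900, 0.7100), p(N) = (0.1600, 0.5300, 0.3100).
I(M;N) = Σ p(x,y)·log₂[p(x,y)/(p(x)p(y))].
  (α,0): 0.06·log₂(1.2931) = 0.0223
  (α,1): 0.17·log₂(1.1061) = 0.0247
  (α,2): 0.06·log₂(0.6674) = -0.0350
  (β,0): 0.10·log₂(0.8803) = -0.0184
  (β,1): 0.36·log₂(0.9567) = -0.0230
  (β,2): 0.25·log₂(1.1358) = 0.0459
Sum = 0.017 bits.

0.017 bits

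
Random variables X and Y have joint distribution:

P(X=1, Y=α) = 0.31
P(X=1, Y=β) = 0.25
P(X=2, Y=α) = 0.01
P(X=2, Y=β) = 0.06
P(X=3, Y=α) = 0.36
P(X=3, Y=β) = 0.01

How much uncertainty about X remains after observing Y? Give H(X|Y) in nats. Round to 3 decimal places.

0.711 nats

Marginals: p(X) = (0.5600, 0.0700, 0.3700), p(Y) = (0.6800, 0.3200).
H(X|Y) = Σ p(Y) · H(X|Y=·).
  Y=α: p=0.6800, H(X|Y=α) = 0.7569
  Y=β: p=0.3200, H(X|Y=β) = 0.6150
Weighted sum = 0.711 nats.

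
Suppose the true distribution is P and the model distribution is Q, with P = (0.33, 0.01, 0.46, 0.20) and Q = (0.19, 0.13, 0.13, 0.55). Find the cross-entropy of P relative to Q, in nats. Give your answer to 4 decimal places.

H(P,Q) = −Σ p·ln q.
  −0.33·ln(0.19) = 0.54804
  −0.01·ln(0.13) = 0.02040
  −0.46·ln(0.13) = 0.93850
  −0.20·ln(0.55) = 0.11957
H(P,Q) = 1.6265 nats.

1.6265 nats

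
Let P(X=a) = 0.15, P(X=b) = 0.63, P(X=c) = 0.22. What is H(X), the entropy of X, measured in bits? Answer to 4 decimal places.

1.3111 bits

H(X) = −Σ p·log₂ p.
  −(0.15)·log₂(0.15) = 0.41054
  −(0.63)·log₂(0.63) = 0.41994
  −(0.22)·log₂(0.22) = 0.48057
Sum: 0.41054 + 0.41994 + 0.48057 = 1.3111 bits.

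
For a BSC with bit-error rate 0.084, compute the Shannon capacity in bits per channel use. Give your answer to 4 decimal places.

0.5839 bits

Binary symmetric channel: C = 1 − h₂(ε) where h₂ is the binary entropy function.
h₂(0.084) = −0.084·log₂0.084 − 0.916·log₂0.916 = 0.4161.
C = 1 − 0.4161 = 0.5839 bits per channel use.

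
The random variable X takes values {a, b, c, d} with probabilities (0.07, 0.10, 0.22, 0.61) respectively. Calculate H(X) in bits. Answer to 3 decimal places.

1.516 bits

H(X) = −Σ p·log₂ p.
  −(0.07)·log₂(0.07) = 0.2686
  −(0.10)·log₂(0.10) = 0.3322
  −(0.22)·log₂(0.22) = 0.4806
  −(0.61)·log₂(0.61) = 0.4350
Sum: 0.2686 + 0.3322 + 0.4806 + 0.4350 = 1.516 bits.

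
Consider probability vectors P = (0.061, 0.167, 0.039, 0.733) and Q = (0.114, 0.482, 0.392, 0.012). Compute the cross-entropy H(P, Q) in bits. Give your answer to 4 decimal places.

H(P,Q) = −Σ p·log₂ q.
  −0.061·log₂(0.114) = 0.19111
  −0.167·log₂(0.482) = 0.17583
  −0.039·log₂(0.392) = 0.05269
  −0.733·log₂(0.012) = 4.67714
H(P,Q) = 5.0968 bits.

5.0968 bits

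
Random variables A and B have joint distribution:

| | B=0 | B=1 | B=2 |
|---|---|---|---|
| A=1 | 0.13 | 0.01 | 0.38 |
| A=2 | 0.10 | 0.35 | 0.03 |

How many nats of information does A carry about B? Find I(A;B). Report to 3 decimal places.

0.382 nats

Marginals: p(A) = (0.5200, 0.4800), p(B) = (0.2300, 0.3600, 0.4100).
I(A;B) = Σ p(x,y)·ln[p(x,y)/(p(x)p(y))].
  (1,0): 0.13·ln(1.0870) = 0.0108
  (1,1): 0.01·ln(0.0534) = -0.0293
  (1,2): 0.38·ln(1.7824) = 0.2196
  (2,0): 0.10·ln(0.9058) = -0.0099
  (2,1): 0.35·ln(2.0255) = 0.2470
  (2,2): 0.03·ln(0.1524) = -0.0564
Sum = 0.382 nats.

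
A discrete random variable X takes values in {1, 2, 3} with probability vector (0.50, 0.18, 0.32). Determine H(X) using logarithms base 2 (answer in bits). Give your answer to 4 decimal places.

1.4713 bits

H(X) = −Σ p·log₂ p.
  −(0.50)·log₂(0.50) = 0.50000
  −(0.18)·log₂(0.18) = 0.44531
  −(0.32)·log₂(0.32) = 0.52603
Sum: 0.50000 + 0.44531 + 0.52603 = 1.4713 bits.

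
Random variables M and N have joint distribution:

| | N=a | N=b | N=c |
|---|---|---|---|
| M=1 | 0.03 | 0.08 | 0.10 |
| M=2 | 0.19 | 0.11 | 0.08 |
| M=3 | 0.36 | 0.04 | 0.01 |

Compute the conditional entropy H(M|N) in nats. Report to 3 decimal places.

Chain rule: H(M|N) = H(M,N) − H(N).
Marginals: p(M) = (0.2100, 0.3800, 0.4100), p(N) = (0.5800, 0.2300, 0.1900).
H(M,N) = 1.8405 nats; H(N) = 0.9695 nats.
H(M|N) = 1.8405 − 0.9695 = 0.871 nats.

0.871 nats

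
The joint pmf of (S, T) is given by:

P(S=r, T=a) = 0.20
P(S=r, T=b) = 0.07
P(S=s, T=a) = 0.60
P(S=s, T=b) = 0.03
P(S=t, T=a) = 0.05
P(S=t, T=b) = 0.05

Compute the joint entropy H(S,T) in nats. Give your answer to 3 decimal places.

H(S,T) = −Σ p(x,y)·ln p(x,y) over all 6 cells.
  cell (r,a): −0.20·ln0.20 = 0.3219
  cell (r,b): −0.07·ln0.07 = 0.1861
  cell (s,a): −0.60·ln0.60 = 0.3065
  cell (s,b): −0.03·ln0.03 = 0.1052
  cell (t,a): −0.05·ln0.05 = 0.1498
  cell (t,b): −0.05·ln0.05 = 0.1498
Sum = 1.219 nats.

1.219 nats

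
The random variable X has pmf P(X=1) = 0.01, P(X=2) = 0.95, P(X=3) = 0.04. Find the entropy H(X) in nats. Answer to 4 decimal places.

0.2235 nats

H(X) = −Σ p·ln p.
  −(0.01)·ln(0.01) = 0.04605
  −(0.95)·ln(0.95) = 0.04873
  −(0.04)·ln(0.04) = 0.12876
Sum: 0.04605 + 0.04873 + 0.12876 = 0.2235 nats.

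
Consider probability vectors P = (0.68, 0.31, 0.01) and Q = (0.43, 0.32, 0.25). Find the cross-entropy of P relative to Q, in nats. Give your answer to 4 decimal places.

H(P,Q) = −Σ p·ln q.
  −0.68·ln(0.43) = 0.57390
  −0.31·ln(0.32) = 0.35322
  −0.01·ln(0.25) = 0.01386
H(P,Q) = 0.9410 nats.

0.9410 nats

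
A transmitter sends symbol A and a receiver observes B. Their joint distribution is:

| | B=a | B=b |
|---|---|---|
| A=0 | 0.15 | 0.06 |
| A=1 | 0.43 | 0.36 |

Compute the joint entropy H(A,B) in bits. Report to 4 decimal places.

1.7083 bits

H(A,B) = −Σ p(x,y)·log₂ p(x,y) over all 4 cells.
  cell (0,a): −0.15·log₂0.15 = 0.41054
  cell (0,b): −0.06·log₂0.06 = 0.24353
  cell (1,a): −0.43·log₂0.43 = 0.52356
  cell (1,b): −0.36·log₂0.36 = 0.53062
Sum = 1.7083 bits.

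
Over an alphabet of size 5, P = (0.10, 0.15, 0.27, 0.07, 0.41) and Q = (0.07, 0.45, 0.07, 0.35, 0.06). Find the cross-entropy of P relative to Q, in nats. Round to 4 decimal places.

H(P,Q) = −Σ p·ln q.
  −0.10·ln(0.07) = 0.26593
  −0.15·ln(0.45) = 0.11978
  −0.27·ln(0.07) = 0.71800
  −0.07·ln(0.35) = 0.07349
  −0.41·ln(0.06) = 1.15350
H(P,Q) = 2.3307 nats.

2.3307 nats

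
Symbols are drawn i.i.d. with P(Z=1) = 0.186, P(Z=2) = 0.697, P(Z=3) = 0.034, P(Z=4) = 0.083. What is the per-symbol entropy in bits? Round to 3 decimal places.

1.278 bits

H(Z) = −Σ p·log₂ p.
  −(0.186)·log₂(0.186) = 0.4514
  −(0.697)·log₂(0.697) = 0.3630
  −(0.034)·log₂(0.034) = 0.1659
  −(0.083)·log₂(0.083) = 0.2980
Sum: 0.4514 + 0.3630 + 0.1659 + 0.2980 = 1.278 bits.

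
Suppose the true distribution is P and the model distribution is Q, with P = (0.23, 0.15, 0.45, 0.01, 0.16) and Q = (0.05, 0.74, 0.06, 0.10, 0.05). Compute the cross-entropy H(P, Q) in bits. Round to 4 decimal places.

3.6104 bits

H(P,Q) = −Σ p·log₂ q.
  −0.23·log₂(0.05) = 0.99404
  −0.15·log₂(0.74) = 0.06516
  −0.45·log₂(0.06) = 1.82650
  −0.01·log₂(0.10) = 0.03322
  −0.16·log₂(0.05) = 0.69151
H(P,Q) = 3.6104 bits.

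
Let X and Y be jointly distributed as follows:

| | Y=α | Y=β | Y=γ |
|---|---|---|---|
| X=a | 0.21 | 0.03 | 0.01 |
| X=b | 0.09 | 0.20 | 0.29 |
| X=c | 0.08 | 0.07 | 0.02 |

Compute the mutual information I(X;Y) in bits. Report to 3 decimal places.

0.309 bits

Marginals: p(X) = (0.2500, 0.5800, 0.1700), p(Y) = (0.3800, 0.3000, 0.3200).
I(X;Y) = H(X) + H(Y) − H(X,Y).
H(X) = 1.3904, H(Y) = 1.5776, H(X,Y) = 2.6589.
I(X;Y) = 1.3904 + 1.5776 − 2.6589 = 0.309 bits.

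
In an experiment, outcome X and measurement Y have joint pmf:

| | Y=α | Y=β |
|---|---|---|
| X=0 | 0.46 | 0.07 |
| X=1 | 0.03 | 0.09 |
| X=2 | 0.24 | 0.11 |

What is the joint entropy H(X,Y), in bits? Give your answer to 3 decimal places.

2.093 bits

H(X,Y) = −Σ p(x,y)·log₂ p(x,y) over all 6 cells.
  cell (0,α): −0.46·log₂0.46 = 0.5153
  cell (0,β): −0.07·log₂0.07 = 0.2686
  cell (1,α): −0.03·log₂0.03 = 0.1518
  cell (1,β): −0.09·log₂0.09 = 0.3127
  cell (2,α): −0.24·log₂0.24 = 0.4941
  cell (2,β): −0.11·log₂0.11 = 0.3503
Sum = 2.093 bits.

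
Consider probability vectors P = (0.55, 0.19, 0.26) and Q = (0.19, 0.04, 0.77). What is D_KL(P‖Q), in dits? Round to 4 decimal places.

D(P‖Q) = Σ p·log₁₀(p/q).
  0.55·log₁₀(0.55/0.19) = 0.25388
  0.19·log₁₀(0.19/0.04) = 0.12857
  0.26·log₁₀(0.26/0.77) = -0.12259
D(P‖Q) = 0.2599 dits.

0.2599 dits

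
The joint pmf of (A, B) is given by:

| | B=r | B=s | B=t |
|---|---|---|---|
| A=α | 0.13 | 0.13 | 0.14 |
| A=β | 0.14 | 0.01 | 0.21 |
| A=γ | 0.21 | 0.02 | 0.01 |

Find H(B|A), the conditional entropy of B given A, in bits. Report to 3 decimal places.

1.197 bits

Chain rule: H(B|A) = H(A,B) − H(A).
Marginals: p(A) = (0.4000, 0.3600, 0.2400), p(B) = (0.4800, 0.1600, 0.3600).
H(A,B) = 2.7509 bits; H(A) = 1.5535 bits.
H(B|A) = 2.7509 − 1.5535 = 1.197 bits.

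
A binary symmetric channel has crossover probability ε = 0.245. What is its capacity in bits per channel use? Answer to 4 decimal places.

Binary symmetric channel: C = 1 − h₂(ε) where h₂ is the binary entropy function.
h₂(0.245) = −0.245·log₂0.245 − 0.755·log₂0.755 = 0.8033.
C = 1 − 0.8033 = 0.1967 bits per channel use.

0.1967 bits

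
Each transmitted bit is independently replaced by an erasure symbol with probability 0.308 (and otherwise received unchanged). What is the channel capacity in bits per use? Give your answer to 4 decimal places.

Binary erasure channel: capacity C = 1 − ε.
C = 1 − 0.308 = 0.6920 bits per channel use.

0.6920 bits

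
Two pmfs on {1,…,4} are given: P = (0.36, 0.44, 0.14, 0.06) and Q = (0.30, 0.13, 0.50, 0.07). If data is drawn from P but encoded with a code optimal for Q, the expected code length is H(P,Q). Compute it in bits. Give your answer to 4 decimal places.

2.2906 bits

H(P,Q) = −Σ p·log₂ q.
  −0.36·log₂(0.30) = 0.62531
  −0.44·log₂(0.13) = 1.29510
  −0.14·log₂(0.50) = 0.14000
  −0.06·log₂(0.07) = 0.23019
H(P,Q) = 2.2906 bits.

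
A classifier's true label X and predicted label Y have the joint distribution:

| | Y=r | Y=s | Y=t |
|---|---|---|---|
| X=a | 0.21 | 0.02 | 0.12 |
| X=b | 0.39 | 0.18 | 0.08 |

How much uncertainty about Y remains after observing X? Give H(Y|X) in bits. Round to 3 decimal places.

1.285 bits

Chain rule: H(Y|X) = H(X,Y) − H(X).
Marginals: p(X) = (0.3500, 0.6500), p(Y) = (0.6000, 0.2000, 0.2000).
H(X,Y) = 2.2194 bits; H(X) = 0.9341 bits.
H(Y|X) = 2.2194 − 0.9341 = 1.285 bits.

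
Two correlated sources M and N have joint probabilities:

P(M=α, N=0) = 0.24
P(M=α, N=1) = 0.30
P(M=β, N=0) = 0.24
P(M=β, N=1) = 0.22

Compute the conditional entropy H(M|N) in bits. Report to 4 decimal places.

0.9911 bits

Chain rule: H(M|N) = H(M,N) − H(N).
Marginals: p(M) = (0.5400, 0.4600), p(N) = (0.4800, 0.5200).
H(M,N) = 1.9899 bits; H(N) = 0.9988 bits.
H(M|N) = 1.9899 − 0.9988 = 0.9911 bits.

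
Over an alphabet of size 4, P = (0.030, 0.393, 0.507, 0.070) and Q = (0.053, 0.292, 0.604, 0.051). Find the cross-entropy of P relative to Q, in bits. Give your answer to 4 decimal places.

H(P,Q) = −Σ p·log₂ q.
  −0.030·log₂(0.053) = 0.12714
  −0.393·log₂(0.292) = 0.69795
  −0.507·log₂(0.604) = 0.36878
  −0.070·log₂(0.051) = 0.30054
H(P,Q) = 1.4944 bits.

1.4944 bits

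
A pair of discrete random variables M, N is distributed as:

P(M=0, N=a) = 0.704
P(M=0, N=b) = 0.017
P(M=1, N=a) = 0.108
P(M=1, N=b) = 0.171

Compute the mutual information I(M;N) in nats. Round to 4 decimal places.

0.2166 nats

Marginals: p(M) = (0.7210, 0.2790), p(N) = (0.8120, 0.1880).
I(M;N) = H(M) + H(N) − H(M,N).
H(M) = 0.5920, H(N) = 0.4833, H(M,N) = 0.8587.
I(M;N) = 0.5920 + 0.4833 − 0.8587 = 0.2166 nats.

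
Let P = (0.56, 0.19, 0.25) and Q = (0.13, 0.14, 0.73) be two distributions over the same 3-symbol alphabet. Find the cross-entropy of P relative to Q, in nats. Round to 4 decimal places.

H(P,Q) = −Σ p·ln q.
  −0.56·ln(0.13) = 1.14252
  −0.19·ln(0.14) = 0.37356
  −0.25·ln(0.73) = 0.07868
H(P,Q) = 1.5948 nats.

1.5948 nats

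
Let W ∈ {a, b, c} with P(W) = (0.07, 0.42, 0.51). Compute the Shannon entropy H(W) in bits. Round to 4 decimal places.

H(W) = −Σ p·log₂ p.
  −(0.07)·log₂(0.07) = 0.26856
  −(0.42)·log₂(0.42) = 0.52565
  −(0.51)·log₂(0.51) = 0.49543
Sum: 0.26856 + 0.52565 + 0.49543 = 1.2896 bits.

1.2896 bits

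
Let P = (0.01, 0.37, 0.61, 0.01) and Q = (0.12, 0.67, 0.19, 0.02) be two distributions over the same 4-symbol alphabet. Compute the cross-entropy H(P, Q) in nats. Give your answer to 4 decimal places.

1.2215 nats

H(P,Q) = −Σ p·ln q.
  −0.01·ln(0.12) = 0.02120
  −0.37·ln(0.67) = 0.14818
  −0.61·ln(0.19) = 1.01305
  −0.01·ln(0.02) = 0.03912
H(P,Q) = 1.2215 nats.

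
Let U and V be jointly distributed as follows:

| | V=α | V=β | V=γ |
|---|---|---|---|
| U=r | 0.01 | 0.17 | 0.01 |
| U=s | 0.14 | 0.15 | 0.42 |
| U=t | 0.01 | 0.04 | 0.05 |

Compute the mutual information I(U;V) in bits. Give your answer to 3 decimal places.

0.231 bits

Marginals: p(U) = (0.1900, 0.7100, 0.1000), p(V) = (0.1600, 0.3600, 0.4800).
I(U;V) = H(U) + H(V) − H(U,V).
H(U) = 1.1382, H(V) = 1.4619, H(U,V) = 2.3691.
I(U;V) = 1.1382 + 1.4619 − 2.3691 = 0.231 bits.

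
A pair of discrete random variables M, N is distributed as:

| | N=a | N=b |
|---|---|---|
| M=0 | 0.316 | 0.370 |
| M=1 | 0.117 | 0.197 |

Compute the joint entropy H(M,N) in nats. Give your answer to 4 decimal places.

1.3030 nats

H(M,N) = −Σ p(x,y)·ln p(x,y) over all 4 cells.
  cell (0,a): −0.316·ln0.316 = 0.36404
  cell (0,b): −0.370·ln0.370 = 0.36787
  cell (1,a): −0.117·ln0.117 = 0.25103
  cell (1,b): −0.197·ln0.197 = 0.32004
Sum = 1.3030 nats.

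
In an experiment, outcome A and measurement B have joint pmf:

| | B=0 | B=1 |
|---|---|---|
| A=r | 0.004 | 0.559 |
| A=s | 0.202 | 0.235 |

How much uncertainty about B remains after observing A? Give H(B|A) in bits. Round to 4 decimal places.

0.4695 bits

Marginals: p(A) = (0.5630, 0.4370), p(B) = (0.2060, 0.7940).
H(B|A) = Σ p(A) · H(B|A=·).
  A=r: p=0.5630, H(B|A=r) = 0.0609
  A=s: p=0.4370, H(B|A=s) = 0.9959
Weighted sum = 0.4695 bits.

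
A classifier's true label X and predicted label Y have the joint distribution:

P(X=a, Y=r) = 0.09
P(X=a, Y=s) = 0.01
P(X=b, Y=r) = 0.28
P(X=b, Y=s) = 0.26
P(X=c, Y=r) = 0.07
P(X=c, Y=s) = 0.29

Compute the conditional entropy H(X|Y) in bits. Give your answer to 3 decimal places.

1.195 bits

Chain rule: H(X|Y) = H(X,Y) − H(Y).
Marginals: p(X) = (0.1000, 0.5400, 0.3600), p(Y) = (0.4400, 0.5600).
H(X,Y) = 2.1851 bits; H(Y) = 0.9896 bits.
H(X|Y) = 2.1851 − 0.9896 = 1.195 bits.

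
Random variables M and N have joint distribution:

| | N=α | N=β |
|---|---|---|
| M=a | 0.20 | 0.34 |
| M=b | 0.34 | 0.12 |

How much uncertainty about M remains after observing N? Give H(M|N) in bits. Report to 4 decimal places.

0.8944 bits

Chain rule: H(M|N) = H(M,N) − H(N).
Marginals: p(M) = (0.5400, 0.4600), p(N) = (0.5400, 0.4600).
H(M,N) = 1.8898 bits; H(N) = 0.9954 bits.
H(M|N) = 1.8898 − 0.9954 = 0.8944 bits.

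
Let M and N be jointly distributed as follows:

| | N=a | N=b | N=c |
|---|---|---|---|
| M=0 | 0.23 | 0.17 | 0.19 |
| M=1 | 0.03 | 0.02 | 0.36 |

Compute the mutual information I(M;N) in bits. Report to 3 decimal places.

0.239 bits

Marginals: p(M) = (0.5900, 0.4100), p(N) = (0.2600, 0.1900, 0.5500).
I(M;N) = Σ p(x,y)·log₂[p(x,y)/(p(x)p(y))].
  (0,a): 0.23·log₂(1.4993) = 0.1344
  (0,b): 0.17·log₂(1.5165) = 0.1021
  (0,c): 0.19·log₂(0.5855) = -0.1467
  (1,a): 0.03·log₂(0.2814) = -0.0549
  (1,b): 0.02·log₂(0.2567) = -0.0392
  (1,c): 0.36·log₂(1.5965) = 0.2430
Sum = 0.239 bits.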